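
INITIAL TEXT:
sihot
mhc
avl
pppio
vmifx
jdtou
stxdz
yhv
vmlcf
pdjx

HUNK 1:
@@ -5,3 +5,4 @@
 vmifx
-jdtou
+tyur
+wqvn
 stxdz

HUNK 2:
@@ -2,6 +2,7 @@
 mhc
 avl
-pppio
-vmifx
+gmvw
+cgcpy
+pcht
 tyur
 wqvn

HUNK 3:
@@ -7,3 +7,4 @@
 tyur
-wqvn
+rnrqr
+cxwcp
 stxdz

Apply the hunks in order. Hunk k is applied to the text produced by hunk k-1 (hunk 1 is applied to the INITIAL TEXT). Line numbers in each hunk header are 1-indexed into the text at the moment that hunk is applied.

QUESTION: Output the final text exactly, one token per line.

Hunk 1: at line 5 remove [jdtou] add [tyur,wqvn] -> 11 lines: sihot mhc avl pppio vmifx tyur wqvn stxdz yhv vmlcf pdjx
Hunk 2: at line 2 remove [pppio,vmifx] add [gmvw,cgcpy,pcht] -> 12 lines: sihot mhc avl gmvw cgcpy pcht tyur wqvn stxdz yhv vmlcf pdjx
Hunk 3: at line 7 remove [wqvn] add [rnrqr,cxwcp] -> 13 lines: sihot mhc avl gmvw cgcpy pcht tyur rnrqr cxwcp stxdz yhv vmlcf pdjx

Answer: sihot
mhc
avl
gmvw
cgcpy
pcht
tyur
rnrqr
cxwcp
stxdz
yhv
vmlcf
pdjx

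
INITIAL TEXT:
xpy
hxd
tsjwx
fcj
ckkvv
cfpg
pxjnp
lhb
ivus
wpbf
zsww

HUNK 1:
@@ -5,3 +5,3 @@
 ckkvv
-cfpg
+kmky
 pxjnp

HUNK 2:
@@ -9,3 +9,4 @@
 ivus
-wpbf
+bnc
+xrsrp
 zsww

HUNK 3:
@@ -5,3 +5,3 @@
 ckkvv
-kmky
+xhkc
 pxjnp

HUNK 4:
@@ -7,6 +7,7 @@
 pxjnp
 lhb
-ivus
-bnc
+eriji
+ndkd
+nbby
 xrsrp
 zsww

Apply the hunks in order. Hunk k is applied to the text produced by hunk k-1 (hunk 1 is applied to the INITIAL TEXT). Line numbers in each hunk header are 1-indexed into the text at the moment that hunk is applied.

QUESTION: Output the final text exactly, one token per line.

Answer: xpy
hxd
tsjwx
fcj
ckkvv
xhkc
pxjnp
lhb
eriji
ndkd
nbby
xrsrp
zsww

Derivation:
Hunk 1: at line 5 remove [cfpg] add [kmky] -> 11 lines: xpy hxd tsjwx fcj ckkvv kmky pxjnp lhb ivus wpbf zsww
Hunk 2: at line 9 remove [wpbf] add [bnc,xrsrp] -> 12 lines: xpy hxd tsjwx fcj ckkvv kmky pxjnp lhb ivus bnc xrsrp zsww
Hunk 3: at line 5 remove [kmky] add [xhkc] -> 12 lines: xpy hxd tsjwx fcj ckkvv xhkc pxjnp lhb ivus bnc xrsrp zsww
Hunk 4: at line 7 remove [ivus,bnc] add [eriji,ndkd,nbby] -> 13 lines: xpy hxd tsjwx fcj ckkvv xhkc pxjnp lhb eriji ndkd nbby xrsrp zsww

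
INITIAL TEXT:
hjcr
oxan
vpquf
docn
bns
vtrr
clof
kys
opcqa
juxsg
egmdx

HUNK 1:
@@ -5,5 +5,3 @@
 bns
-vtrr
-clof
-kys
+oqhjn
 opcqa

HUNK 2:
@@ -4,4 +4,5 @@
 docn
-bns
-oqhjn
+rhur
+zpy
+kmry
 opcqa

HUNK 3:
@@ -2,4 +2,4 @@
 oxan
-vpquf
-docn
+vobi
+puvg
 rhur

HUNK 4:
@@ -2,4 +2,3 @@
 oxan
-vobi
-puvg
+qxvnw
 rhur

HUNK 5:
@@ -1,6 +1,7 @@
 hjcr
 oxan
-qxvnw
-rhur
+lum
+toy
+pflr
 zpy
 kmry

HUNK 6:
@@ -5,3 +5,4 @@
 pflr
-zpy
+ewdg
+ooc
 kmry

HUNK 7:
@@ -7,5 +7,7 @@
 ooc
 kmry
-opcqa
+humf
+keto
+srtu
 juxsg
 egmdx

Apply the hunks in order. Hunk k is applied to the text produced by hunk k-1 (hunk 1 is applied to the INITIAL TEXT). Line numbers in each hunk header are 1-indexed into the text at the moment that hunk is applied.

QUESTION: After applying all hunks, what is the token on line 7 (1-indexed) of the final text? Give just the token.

Hunk 1: at line 5 remove [vtrr,clof,kys] add [oqhjn] -> 9 lines: hjcr oxan vpquf docn bns oqhjn opcqa juxsg egmdx
Hunk 2: at line 4 remove [bns,oqhjn] add [rhur,zpy,kmry] -> 10 lines: hjcr oxan vpquf docn rhur zpy kmry opcqa juxsg egmdx
Hunk 3: at line 2 remove [vpquf,docn] add [vobi,puvg] -> 10 lines: hjcr oxan vobi puvg rhur zpy kmry opcqa juxsg egmdx
Hunk 4: at line 2 remove [vobi,puvg] add [qxvnw] -> 9 lines: hjcr oxan qxvnw rhur zpy kmry opcqa juxsg egmdx
Hunk 5: at line 1 remove [qxvnw,rhur] add [lum,toy,pflr] -> 10 lines: hjcr oxan lum toy pflr zpy kmry opcqa juxsg egmdx
Hunk 6: at line 5 remove [zpy] add [ewdg,ooc] -> 11 lines: hjcr oxan lum toy pflr ewdg ooc kmry opcqa juxsg egmdx
Hunk 7: at line 7 remove [opcqa] add [humf,keto,srtu] -> 13 lines: hjcr oxan lum toy pflr ewdg ooc kmry humf keto srtu juxsg egmdx
Final line 7: ooc

Answer: ooc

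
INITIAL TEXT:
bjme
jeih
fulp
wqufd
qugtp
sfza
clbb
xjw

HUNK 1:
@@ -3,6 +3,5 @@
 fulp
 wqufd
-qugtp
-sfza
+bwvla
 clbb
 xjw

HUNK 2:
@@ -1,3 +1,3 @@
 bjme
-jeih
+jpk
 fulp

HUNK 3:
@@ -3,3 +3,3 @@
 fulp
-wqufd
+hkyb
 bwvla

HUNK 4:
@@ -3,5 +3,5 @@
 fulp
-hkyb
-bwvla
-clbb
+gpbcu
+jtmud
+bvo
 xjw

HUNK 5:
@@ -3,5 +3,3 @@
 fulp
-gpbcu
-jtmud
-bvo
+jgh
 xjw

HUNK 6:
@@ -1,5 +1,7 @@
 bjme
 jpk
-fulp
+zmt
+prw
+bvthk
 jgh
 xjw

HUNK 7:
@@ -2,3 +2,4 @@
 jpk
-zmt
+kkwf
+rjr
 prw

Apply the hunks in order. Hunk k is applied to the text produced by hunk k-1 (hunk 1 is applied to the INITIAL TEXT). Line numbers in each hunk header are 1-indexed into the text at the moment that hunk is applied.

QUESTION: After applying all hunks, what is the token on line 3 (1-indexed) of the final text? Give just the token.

Answer: kkwf

Derivation:
Hunk 1: at line 3 remove [qugtp,sfza] add [bwvla] -> 7 lines: bjme jeih fulp wqufd bwvla clbb xjw
Hunk 2: at line 1 remove [jeih] add [jpk] -> 7 lines: bjme jpk fulp wqufd bwvla clbb xjw
Hunk 3: at line 3 remove [wqufd] add [hkyb] -> 7 lines: bjme jpk fulp hkyb bwvla clbb xjw
Hunk 4: at line 3 remove [hkyb,bwvla,clbb] add [gpbcu,jtmud,bvo] -> 7 lines: bjme jpk fulp gpbcu jtmud bvo xjw
Hunk 5: at line 3 remove [gpbcu,jtmud,bvo] add [jgh] -> 5 lines: bjme jpk fulp jgh xjw
Hunk 6: at line 1 remove [fulp] add [zmt,prw,bvthk] -> 7 lines: bjme jpk zmt prw bvthk jgh xjw
Hunk 7: at line 2 remove [zmt] add [kkwf,rjr] -> 8 lines: bjme jpk kkwf rjr prw bvthk jgh xjw
Final line 3: kkwf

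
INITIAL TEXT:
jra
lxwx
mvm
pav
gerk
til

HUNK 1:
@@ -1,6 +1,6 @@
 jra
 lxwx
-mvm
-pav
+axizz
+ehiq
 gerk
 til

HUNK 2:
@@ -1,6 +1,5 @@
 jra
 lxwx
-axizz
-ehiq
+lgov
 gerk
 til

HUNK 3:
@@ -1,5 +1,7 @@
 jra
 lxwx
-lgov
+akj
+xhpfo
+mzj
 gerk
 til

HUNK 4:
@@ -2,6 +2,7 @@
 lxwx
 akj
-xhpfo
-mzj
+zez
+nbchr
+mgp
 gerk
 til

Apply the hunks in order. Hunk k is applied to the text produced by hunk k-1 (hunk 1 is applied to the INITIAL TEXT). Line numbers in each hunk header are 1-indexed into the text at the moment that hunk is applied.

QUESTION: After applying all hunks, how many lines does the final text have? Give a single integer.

Hunk 1: at line 1 remove [mvm,pav] add [axizz,ehiq] -> 6 lines: jra lxwx axizz ehiq gerk til
Hunk 2: at line 1 remove [axizz,ehiq] add [lgov] -> 5 lines: jra lxwx lgov gerk til
Hunk 3: at line 1 remove [lgov] add [akj,xhpfo,mzj] -> 7 lines: jra lxwx akj xhpfo mzj gerk til
Hunk 4: at line 2 remove [xhpfo,mzj] add [zez,nbchr,mgp] -> 8 lines: jra lxwx akj zez nbchr mgp gerk til
Final line count: 8

Answer: 8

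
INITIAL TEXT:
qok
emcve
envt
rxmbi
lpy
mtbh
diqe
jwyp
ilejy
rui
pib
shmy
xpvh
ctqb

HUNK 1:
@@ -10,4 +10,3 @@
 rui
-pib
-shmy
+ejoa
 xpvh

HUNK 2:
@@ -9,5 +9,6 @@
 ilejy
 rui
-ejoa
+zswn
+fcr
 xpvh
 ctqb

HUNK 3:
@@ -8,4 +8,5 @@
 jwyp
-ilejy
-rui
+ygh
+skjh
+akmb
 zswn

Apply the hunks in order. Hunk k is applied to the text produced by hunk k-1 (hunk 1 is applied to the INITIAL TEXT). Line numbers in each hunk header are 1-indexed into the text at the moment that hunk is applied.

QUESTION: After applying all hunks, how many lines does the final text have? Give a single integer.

Hunk 1: at line 10 remove [pib,shmy] add [ejoa] -> 13 lines: qok emcve envt rxmbi lpy mtbh diqe jwyp ilejy rui ejoa xpvh ctqb
Hunk 2: at line 9 remove [ejoa] add [zswn,fcr] -> 14 lines: qok emcve envt rxmbi lpy mtbh diqe jwyp ilejy rui zswn fcr xpvh ctqb
Hunk 3: at line 8 remove [ilejy,rui] add [ygh,skjh,akmb] -> 15 lines: qok emcve envt rxmbi lpy mtbh diqe jwyp ygh skjh akmb zswn fcr xpvh ctqb
Final line count: 15

Answer: 15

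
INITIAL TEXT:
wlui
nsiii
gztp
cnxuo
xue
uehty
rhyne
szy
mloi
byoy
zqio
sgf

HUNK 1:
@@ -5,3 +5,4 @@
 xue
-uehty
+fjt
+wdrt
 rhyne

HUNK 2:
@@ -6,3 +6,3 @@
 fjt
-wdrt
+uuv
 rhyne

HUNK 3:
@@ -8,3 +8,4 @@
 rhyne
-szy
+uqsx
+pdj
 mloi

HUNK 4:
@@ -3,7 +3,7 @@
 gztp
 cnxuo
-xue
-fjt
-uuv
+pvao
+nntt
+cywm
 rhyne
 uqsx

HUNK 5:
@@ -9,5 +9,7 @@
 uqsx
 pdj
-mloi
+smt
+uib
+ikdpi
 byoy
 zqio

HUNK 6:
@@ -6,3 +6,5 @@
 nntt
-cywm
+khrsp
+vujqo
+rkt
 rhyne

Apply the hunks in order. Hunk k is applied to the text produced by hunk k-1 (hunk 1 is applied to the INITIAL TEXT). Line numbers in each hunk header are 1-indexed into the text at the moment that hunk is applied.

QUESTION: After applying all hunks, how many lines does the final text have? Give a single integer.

Hunk 1: at line 5 remove [uehty] add [fjt,wdrt] -> 13 lines: wlui nsiii gztp cnxuo xue fjt wdrt rhyne szy mloi byoy zqio sgf
Hunk 2: at line 6 remove [wdrt] add [uuv] -> 13 lines: wlui nsiii gztp cnxuo xue fjt uuv rhyne szy mloi byoy zqio sgf
Hunk 3: at line 8 remove [szy] add [uqsx,pdj] -> 14 lines: wlui nsiii gztp cnxuo xue fjt uuv rhyne uqsx pdj mloi byoy zqio sgf
Hunk 4: at line 3 remove [xue,fjt,uuv] add [pvao,nntt,cywm] -> 14 lines: wlui nsiii gztp cnxuo pvao nntt cywm rhyne uqsx pdj mloi byoy zqio sgf
Hunk 5: at line 9 remove [mloi] add [smt,uib,ikdpi] -> 16 lines: wlui nsiii gztp cnxuo pvao nntt cywm rhyne uqsx pdj smt uib ikdpi byoy zqio sgf
Hunk 6: at line 6 remove [cywm] add [khrsp,vujqo,rkt] -> 18 lines: wlui nsiii gztp cnxuo pvao nntt khrsp vujqo rkt rhyne uqsx pdj smt uib ikdpi byoy zqio sgf
Final line count: 18

Answer: 18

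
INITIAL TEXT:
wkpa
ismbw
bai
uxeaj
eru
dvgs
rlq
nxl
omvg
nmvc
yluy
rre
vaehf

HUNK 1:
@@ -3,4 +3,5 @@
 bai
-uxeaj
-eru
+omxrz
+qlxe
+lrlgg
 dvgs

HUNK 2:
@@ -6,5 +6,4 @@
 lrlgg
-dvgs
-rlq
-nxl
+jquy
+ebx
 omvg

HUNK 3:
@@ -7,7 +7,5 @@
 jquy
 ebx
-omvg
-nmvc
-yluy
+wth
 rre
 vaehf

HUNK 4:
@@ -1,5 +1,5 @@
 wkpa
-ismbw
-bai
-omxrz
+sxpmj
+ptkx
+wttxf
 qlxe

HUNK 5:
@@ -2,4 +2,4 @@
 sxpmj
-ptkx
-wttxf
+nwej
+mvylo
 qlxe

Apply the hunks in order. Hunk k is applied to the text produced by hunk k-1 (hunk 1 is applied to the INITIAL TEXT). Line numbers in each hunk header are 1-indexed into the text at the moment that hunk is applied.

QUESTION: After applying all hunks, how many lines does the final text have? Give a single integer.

Answer: 11

Derivation:
Hunk 1: at line 3 remove [uxeaj,eru] add [omxrz,qlxe,lrlgg] -> 14 lines: wkpa ismbw bai omxrz qlxe lrlgg dvgs rlq nxl omvg nmvc yluy rre vaehf
Hunk 2: at line 6 remove [dvgs,rlq,nxl] add [jquy,ebx] -> 13 lines: wkpa ismbw bai omxrz qlxe lrlgg jquy ebx omvg nmvc yluy rre vaehf
Hunk 3: at line 7 remove [omvg,nmvc,yluy] add [wth] -> 11 lines: wkpa ismbw bai omxrz qlxe lrlgg jquy ebx wth rre vaehf
Hunk 4: at line 1 remove [ismbw,bai,omxrz] add [sxpmj,ptkx,wttxf] -> 11 lines: wkpa sxpmj ptkx wttxf qlxe lrlgg jquy ebx wth rre vaehf
Hunk 5: at line 2 remove [ptkx,wttxf] add [nwej,mvylo] -> 11 lines: wkpa sxpmj nwej mvylo qlxe lrlgg jquy ebx wth rre vaehf
Final line count: 11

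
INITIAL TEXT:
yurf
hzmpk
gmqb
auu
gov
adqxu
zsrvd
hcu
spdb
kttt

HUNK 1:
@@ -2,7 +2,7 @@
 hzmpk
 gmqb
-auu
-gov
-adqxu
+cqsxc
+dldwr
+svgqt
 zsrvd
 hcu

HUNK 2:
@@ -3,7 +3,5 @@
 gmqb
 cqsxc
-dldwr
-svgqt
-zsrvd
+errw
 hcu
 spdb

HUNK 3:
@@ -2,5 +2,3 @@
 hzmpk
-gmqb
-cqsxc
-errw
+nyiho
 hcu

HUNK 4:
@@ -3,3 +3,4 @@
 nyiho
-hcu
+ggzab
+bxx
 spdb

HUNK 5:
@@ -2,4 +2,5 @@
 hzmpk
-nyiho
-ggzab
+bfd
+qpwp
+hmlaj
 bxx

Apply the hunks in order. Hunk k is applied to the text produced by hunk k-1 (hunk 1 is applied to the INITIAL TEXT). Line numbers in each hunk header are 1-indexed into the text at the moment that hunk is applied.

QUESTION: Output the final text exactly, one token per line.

Hunk 1: at line 2 remove [auu,gov,adqxu] add [cqsxc,dldwr,svgqt] -> 10 lines: yurf hzmpk gmqb cqsxc dldwr svgqt zsrvd hcu spdb kttt
Hunk 2: at line 3 remove [dldwr,svgqt,zsrvd] add [errw] -> 8 lines: yurf hzmpk gmqb cqsxc errw hcu spdb kttt
Hunk 3: at line 2 remove [gmqb,cqsxc,errw] add [nyiho] -> 6 lines: yurf hzmpk nyiho hcu spdb kttt
Hunk 4: at line 3 remove [hcu] add [ggzab,bxx] -> 7 lines: yurf hzmpk nyiho ggzab bxx spdb kttt
Hunk 5: at line 2 remove [nyiho,ggzab] add [bfd,qpwp,hmlaj] -> 8 lines: yurf hzmpk bfd qpwp hmlaj bxx spdb kttt

Answer: yurf
hzmpk
bfd
qpwp
hmlaj
bxx
spdb
kttt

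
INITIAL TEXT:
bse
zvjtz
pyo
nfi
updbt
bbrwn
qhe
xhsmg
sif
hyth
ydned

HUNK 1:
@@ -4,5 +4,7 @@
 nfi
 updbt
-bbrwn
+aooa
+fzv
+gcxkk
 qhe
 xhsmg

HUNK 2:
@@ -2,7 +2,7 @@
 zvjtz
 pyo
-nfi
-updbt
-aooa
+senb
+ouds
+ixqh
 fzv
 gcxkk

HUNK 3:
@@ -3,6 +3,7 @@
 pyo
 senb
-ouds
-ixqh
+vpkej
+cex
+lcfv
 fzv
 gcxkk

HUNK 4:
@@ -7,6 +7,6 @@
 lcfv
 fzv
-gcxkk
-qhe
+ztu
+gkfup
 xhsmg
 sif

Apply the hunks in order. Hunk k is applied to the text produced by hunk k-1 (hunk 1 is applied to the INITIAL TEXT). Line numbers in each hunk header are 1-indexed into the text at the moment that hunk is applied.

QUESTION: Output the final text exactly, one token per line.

Hunk 1: at line 4 remove [bbrwn] add [aooa,fzv,gcxkk] -> 13 lines: bse zvjtz pyo nfi updbt aooa fzv gcxkk qhe xhsmg sif hyth ydned
Hunk 2: at line 2 remove [nfi,updbt,aooa] add [senb,ouds,ixqh] -> 13 lines: bse zvjtz pyo senb ouds ixqh fzv gcxkk qhe xhsmg sif hyth ydned
Hunk 3: at line 3 remove [ouds,ixqh] add [vpkej,cex,lcfv] -> 14 lines: bse zvjtz pyo senb vpkej cex lcfv fzv gcxkk qhe xhsmg sif hyth ydned
Hunk 4: at line 7 remove [gcxkk,qhe] add [ztu,gkfup] -> 14 lines: bse zvjtz pyo senb vpkej cex lcfv fzv ztu gkfup xhsmg sif hyth ydned

Answer: bse
zvjtz
pyo
senb
vpkej
cex
lcfv
fzv
ztu
gkfup
xhsmg
sif
hyth
ydned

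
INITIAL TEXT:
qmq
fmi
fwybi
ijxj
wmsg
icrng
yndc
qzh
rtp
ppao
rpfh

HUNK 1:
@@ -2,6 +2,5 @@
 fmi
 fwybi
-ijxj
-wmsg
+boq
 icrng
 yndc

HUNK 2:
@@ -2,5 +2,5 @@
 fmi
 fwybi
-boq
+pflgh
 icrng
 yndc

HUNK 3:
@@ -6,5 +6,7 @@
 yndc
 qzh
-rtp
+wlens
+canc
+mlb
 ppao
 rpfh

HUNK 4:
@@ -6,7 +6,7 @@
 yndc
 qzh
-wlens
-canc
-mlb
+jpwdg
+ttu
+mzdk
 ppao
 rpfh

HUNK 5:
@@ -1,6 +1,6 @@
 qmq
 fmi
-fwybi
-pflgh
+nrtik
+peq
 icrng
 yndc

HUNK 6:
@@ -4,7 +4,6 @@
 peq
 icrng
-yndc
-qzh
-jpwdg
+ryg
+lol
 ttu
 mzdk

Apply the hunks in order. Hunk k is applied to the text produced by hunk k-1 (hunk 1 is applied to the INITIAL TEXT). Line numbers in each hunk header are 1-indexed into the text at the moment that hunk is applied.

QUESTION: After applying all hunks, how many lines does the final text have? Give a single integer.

Answer: 11

Derivation:
Hunk 1: at line 2 remove [ijxj,wmsg] add [boq] -> 10 lines: qmq fmi fwybi boq icrng yndc qzh rtp ppao rpfh
Hunk 2: at line 2 remove [boq] add [pflgh] -> 10 lines: qmq fmi fwybi pflgh icrng yndc qzh rtp ppao rpfh
Hunk 3: at line 6 remove [rtp] add [wlens,canc,mlb] -> 12 lines: qmq fmi fwybi pflgh icrng yndc qzh wlens canc mlb ppao rpfh
Hunk 4: at line 6 remove [wlens,canc,mlb] add [jpwdg,ttu,mzdk] -> 12 lines: qmq fmi fwybi pflgh icrng yndc qzh jpwdg ttu mzdk ppao rpfh
Hunk 5: at line 1 remove [fwybi,pflgh] add [nrtik,peq] -> 12 lines: qmq fmi nrtik peq icrng yndc qzh jpwdg ttu mzdk ppao rpfh
Hunk 6: at line 4 remove [yndc,qzh,jpwdg] add [ryg,lol] -> 11 lines: qmq fmi nrtik peq icrng ryg lol ttu mzdk ppao rpfh
Final line count: 11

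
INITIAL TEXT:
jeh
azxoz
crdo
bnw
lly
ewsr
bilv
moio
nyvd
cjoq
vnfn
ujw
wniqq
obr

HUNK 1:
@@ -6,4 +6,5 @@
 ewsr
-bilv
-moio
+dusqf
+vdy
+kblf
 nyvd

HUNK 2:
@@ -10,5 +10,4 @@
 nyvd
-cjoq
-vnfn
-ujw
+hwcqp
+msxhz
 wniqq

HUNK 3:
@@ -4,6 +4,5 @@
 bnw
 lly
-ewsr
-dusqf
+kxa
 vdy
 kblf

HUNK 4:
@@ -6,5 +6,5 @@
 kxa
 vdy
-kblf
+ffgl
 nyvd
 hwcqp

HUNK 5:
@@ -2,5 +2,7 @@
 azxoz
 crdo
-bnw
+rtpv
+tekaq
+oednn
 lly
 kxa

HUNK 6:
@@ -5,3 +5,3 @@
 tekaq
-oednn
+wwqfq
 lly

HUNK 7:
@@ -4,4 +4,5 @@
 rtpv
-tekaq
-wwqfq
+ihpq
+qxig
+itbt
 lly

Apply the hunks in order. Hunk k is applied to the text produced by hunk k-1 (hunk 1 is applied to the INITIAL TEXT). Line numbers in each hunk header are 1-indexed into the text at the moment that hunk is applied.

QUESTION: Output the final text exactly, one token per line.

Hunk 1: at line 6 remove [bilv,moio] add [dusqf,vdy,kblf] -> 15 lines: jeh azxoz crdo bnw lly ewsr dusqf vdy kblf nyvd cjoq vnfn ujw wniqq obr
Hunk 2: at line 10 remove [cjoq,vnfn,ujw] add [hwcqp,msxhz] -> 14 lines: jeh azxoz crdo bnw lly ewsr dusqf vdy kblf nyvd hwcqp msxhz wniqq obr
Hunk 3: at line 4 remove [ewsr,dusqf] add [kxa] -> 13 lines: jeh azxoz crdo bnw lly kxa vdy kblf nyvd hwcqp msxhz wniqq obr
Hunk 4: at line 6 remove [kblf] add [ffgl] -> 13 lines: jeh azxoz crdo bnw lly kxa vdy ffgl nyvd hwcqp msxhz wniqq obr
Hunk 5: at line 2 remove [bnw] add [rtpv,tekaq,oednn] -> 15 lines: jeh azxoz crdo rtpv tekaq oednn lly kxa vdy ffgl nyvd hwcqp msxhz wniqq obr
Hunk 6: at line 5 remove [oednn] add [wwqfq] -> 15 lines: jeh azxoz crdo rtpv tekaq wwqfq lly kxa vdy ffgl nyvd hwcqp msxhz wniqq obr
Hunk 7: at line 4 remove [tekaq,wwqfq] add [ihpq,qxig,itbt] -> 16 lines: jeh azxoz crdo rtpv ihpq qxig itbt lly kxa vdy ffgl nyvd hwcqp msxhz wniqq obr

Answer: jeh
azxoz
crdo
rtpv
ihpq
qxig
itbt
lly
kxa
vdy
ffgl
nyvd
hwcqp
msxhz
wniqq
obr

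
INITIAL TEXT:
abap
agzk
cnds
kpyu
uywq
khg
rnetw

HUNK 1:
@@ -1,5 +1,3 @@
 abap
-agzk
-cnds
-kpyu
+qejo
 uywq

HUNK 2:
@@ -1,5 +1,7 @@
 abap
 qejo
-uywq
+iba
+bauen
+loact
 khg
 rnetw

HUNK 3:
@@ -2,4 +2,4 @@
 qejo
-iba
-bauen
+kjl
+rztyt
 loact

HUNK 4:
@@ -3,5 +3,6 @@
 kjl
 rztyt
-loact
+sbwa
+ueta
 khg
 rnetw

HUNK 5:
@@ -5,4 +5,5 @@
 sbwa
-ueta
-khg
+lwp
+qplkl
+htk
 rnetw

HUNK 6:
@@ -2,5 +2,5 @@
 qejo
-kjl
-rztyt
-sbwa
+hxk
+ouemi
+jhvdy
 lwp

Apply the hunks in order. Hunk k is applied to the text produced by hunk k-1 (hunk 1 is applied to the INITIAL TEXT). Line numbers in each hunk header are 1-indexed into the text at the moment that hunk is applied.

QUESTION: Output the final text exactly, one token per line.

Hunk 1: at line 1 remove [agzk,cnds,kpyu] add [qejo] -> 5 lines: abap qejo uywq khg rnetw
Hunk 2: at line 1 remove [uywq] add [iba,bauen,loact] -> 7 lines: abap qejo iba bauen loact khg rnetw
Hunk 3: at line 2 remove [iba,bauen] add [kjl,rztyt] -> 7 lines: abap qejo kjl rztyt loact khg rnetw
Hunk 4: at line 3 remove [loact] add [sbwa,ueta] -> 8 lines: abap qejo kjl rztyt sbwa ueta khg rnetw
Hunk 5: at line 5 remove [ueta,khg] add [lwp,qplkl,htk] -> 9 lines: abap qejo kjl rztyt sbwa lwp qplkl htk rnetw
Hunk 6: at line 2 remove [kjl,rztyt,sbwa] add [hxk,ouemi,jhvdy] -> 9 lines: abap qejo hxk ouemi jhvdy lwp qplkl htk rnetw

Answer: abap
qejo
hxk
ouemi
jhvdy
lwp
qplkl
htk
rnetw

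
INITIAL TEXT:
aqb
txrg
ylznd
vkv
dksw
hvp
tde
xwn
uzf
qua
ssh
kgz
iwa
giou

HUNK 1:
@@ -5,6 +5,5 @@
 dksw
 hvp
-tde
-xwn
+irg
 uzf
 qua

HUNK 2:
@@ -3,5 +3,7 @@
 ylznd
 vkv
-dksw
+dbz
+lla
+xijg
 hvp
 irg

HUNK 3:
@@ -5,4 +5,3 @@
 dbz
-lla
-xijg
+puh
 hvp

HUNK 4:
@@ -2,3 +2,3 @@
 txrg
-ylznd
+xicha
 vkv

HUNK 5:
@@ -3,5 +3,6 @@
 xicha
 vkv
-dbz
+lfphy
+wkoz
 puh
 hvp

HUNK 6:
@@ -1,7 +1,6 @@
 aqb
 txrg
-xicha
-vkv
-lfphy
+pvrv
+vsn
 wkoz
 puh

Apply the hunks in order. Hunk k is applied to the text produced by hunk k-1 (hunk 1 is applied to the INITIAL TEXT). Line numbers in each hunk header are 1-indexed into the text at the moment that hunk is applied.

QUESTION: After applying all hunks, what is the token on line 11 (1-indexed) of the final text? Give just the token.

Hunk 1: at line 5 remove [tde,xwn] add [irg] -> 13 lines: aqb txrg ylznd vkv dksw hvp irg uzf qua ssh kgz iwa giou
Hunk 2: at line 3 remove [dksw] add [dbz,lla,xijg] -> 15 lines: aqb txrg ylznd vkv dbz lla xijg hvp irg uzf qua ssh kgz iwa giou
Hunk 3: at line 5 remove [lla,xijg] add [puh] -> 14 lines: aqb txrg ylznd vkv dbz puh hvp irg uzf qua ssh kgz iwa giou
Hunk 4: at line 2 remove [ylznd] add [xicha] -> 14 lines: aqb txrg xicha vkv dbz puh hvp irg uzf qua ssh kgz iwa giou
Hunk 5: at line 3 remove [dbz] add [lfphy,wkoz] -> 15 lines: aqb txrg xicha vkv lfphy wkoz puh hvp irg uzf qua ssh kgz iwa giou
Hunk 6: at line 1 remove [xicha,vkv,lfphy] add [pvrv,vsn] -> 14 lines: aqb txrg pvrv vsn wkoz puh hvp irg uzf qua ssh kgz iwa giou
Final line 11: ssh

Answer: ssh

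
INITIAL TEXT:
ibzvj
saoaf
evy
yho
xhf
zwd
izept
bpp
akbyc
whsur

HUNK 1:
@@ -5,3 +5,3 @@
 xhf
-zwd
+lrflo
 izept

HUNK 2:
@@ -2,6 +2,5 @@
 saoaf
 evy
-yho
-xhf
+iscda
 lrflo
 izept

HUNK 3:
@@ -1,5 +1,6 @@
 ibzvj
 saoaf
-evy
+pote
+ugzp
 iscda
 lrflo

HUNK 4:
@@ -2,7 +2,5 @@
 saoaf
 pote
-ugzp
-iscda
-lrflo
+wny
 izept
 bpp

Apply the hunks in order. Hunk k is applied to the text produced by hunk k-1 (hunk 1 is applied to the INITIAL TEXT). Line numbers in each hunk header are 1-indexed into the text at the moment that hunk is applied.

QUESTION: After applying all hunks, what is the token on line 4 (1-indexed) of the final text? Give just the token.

Answer: wny

Derivation:
Hunk 1: at line 5 remove [zwd] add [lrflo] -> 10 lines: ibzvj saoaf evy yho xhf lrflo izept bpp akbyc whsur
Hunk 2: at line 2 remove [yho,xhf] add [iscda] -> 9 lines: ibzvj saoaf evy iscda lrflo izept bpp akbyc whsur
Hunk 3: at line 1 remove [evy] add [pote,ugzp] -> 10 lines: ibzvj saoaf pote ugzp iscda lrflo izept bpp akbyc whsur
Hunk 4: at line 2 remove [ugzp,iscda,lrflo] add [wny] -> 8 lines: ibzvj saoaf pote wny izept bpp akbyc whsur
Final line 4: wny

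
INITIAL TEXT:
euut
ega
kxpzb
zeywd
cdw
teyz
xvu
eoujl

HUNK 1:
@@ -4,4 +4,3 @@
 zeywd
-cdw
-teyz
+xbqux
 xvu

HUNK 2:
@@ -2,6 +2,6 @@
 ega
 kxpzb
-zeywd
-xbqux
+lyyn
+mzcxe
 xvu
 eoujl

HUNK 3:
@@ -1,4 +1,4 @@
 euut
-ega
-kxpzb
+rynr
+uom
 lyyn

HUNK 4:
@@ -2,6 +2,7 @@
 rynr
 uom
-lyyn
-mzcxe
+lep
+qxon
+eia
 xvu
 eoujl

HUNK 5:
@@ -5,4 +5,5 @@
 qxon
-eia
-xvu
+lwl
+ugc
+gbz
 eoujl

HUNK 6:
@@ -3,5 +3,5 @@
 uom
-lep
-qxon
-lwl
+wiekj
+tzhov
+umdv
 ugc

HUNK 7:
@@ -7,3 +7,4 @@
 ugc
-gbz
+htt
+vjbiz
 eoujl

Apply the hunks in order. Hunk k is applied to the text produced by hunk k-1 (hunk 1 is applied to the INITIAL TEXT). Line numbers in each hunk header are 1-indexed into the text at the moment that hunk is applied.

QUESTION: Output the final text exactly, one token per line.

Answer: euut
rynr
uom
wiekj
tzhov
umdv
ugc
htt
vjbiz
eoujl

Derivation:
Hunk 1: at line 4 remove [cdw,teyz] add [xbqux] -> 7 lines: euut ega kxpzb zeywd xbqux xvu eoujl
Hunk 2: at line 2 remove [zeywd,xbqux] add [lyyn,mzcxe] -> 7 lines: euut ega kxpzb lyyn mzcxe xvu eoujl
Hunk 3: at line 1 remove [ega,kxpzb] add [rynr,uom] -> 7 lines: euut rynr uom lyyn mzcxe xvu eoujl
Hunk 4: at line 2 remove [lyyn,mzcxe] add [lep,qxon,eia] -> 8 lines: euut rynr uom lep qxon eia xvu eoujl
Hunk 5: at line 5 remove [eia,xvu] add [lwl,ugc,gbz] -> 9 lines: euut rynr uom lep qxon lwl ugc gbz eoujl
Hunk 6: at line 3 remove [lep,qxon,lwl] add [wiekj,tzhov,umdv] -> 9 lines: euut rynr uom wiekj tzhov umdv ugc gbz eoujl
Hunk 7: at line 7 remove [gbz] add [htt,vjbiz] -> 10 lines: euut rynr uom wiekj tzhov umdv ugc htt vjbiz eoujl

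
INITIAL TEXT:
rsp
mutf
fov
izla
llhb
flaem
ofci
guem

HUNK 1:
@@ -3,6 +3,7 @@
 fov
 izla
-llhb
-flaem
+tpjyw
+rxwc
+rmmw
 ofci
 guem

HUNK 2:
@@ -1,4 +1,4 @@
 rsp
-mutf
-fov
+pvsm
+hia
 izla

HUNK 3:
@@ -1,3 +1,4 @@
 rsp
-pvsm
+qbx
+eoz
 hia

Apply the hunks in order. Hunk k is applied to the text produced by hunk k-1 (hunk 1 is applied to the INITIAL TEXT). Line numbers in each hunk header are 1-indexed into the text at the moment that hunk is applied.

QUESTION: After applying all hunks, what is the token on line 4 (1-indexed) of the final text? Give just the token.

Answer: hia

Derivation:
Hunk 1: at line 3 remove [llhb,flaem] add [tpjyw,rxwc,rmmw] -> 9 lines: rsp mutf fov izla tpjyw rxwc rmmw ofci guem
Hunk 2: at line 1 remove [mutf,fov] add [pvsm,hia] -> 9 lines: rsp pvsm hia izla tpjyw rxwc rmmw ofci guem
Hunk 3: at line 1 remove [pvsm] add [qbx,eoz] -> 10 lines: rsp qbx eoz hia izla tpjyw rxwc rmmw ofci guem
Final line 4: hia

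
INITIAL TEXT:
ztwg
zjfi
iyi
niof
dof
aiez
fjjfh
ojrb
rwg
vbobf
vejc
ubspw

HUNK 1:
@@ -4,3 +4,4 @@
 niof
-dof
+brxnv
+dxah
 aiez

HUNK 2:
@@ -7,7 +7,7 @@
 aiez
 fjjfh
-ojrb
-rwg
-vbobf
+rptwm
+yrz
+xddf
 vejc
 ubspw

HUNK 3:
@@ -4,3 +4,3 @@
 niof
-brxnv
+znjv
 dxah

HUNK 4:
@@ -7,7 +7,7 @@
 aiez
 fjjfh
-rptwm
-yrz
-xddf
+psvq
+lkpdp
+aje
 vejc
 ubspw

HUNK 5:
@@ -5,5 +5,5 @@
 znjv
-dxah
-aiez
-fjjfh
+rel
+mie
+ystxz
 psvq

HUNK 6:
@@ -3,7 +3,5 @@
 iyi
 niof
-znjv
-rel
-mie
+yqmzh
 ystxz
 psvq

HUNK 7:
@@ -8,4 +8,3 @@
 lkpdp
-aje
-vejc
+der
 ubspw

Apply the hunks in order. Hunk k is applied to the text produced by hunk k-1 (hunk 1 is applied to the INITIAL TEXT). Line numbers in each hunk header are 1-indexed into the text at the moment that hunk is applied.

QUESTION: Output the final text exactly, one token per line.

Answer: ztwg
zjfi
iyi
niof
yqmzh
ystxz
psvq
lkpdp
der
ubspw

Derivation:
Hunk 1: at line 4 remove [dof] add [brxnv,dxah] -> 13 lines: ztwg zjfi iyi niof brxnv dxah aiez fjjfh ojrb rwg vbobf vejc ubspw
Hunk 2: at line 7 remove [ojrb,rwg,vbobf] add [rptwm,yrz,xddf] -> 13 lines: ztwg zjfi iyi niof brxnv dxah aiez fjjfh rptwm yrz xddf vejc ubspw
Hunk 3: at line 4 remove [brxnv] add [znjv] -> 13 lines: ztwg zjfi iyi niof znjv dxah aiez fjjfh rptwm yrz xddf vejc ubspw
Hunk 4: at line 7 remove [rptwm,yrz,xddf] add [psvq,lkpdp,aje] -> 13 lines: ztwg zjfi iyi niof znjv dxah aiez fjjfh psvq lkpdp aje vejc ubspw
Hunk 5: at line 5 remove [dxah,aiez,fjjfh] add [rel,mie,ystxz] -> 13 lines: ztwg zjfi iyi niof znjv rel mie ystxz psvq lkpdp aje vejc ubspw
Hunk 6: at line 3 remove [znjv,rel,mie] add [yqmzh] -> 11 lines: ztwg zjfi iyi niof yqmzh ystxz psvq lkpdp aje vejc ubspw
Hunk 7: at line 8 remove [aje,vejc] add [der] -> 10 lines: ztwg zjfi iyi niof yqmzh ystxz psvq lkpdp der ubspw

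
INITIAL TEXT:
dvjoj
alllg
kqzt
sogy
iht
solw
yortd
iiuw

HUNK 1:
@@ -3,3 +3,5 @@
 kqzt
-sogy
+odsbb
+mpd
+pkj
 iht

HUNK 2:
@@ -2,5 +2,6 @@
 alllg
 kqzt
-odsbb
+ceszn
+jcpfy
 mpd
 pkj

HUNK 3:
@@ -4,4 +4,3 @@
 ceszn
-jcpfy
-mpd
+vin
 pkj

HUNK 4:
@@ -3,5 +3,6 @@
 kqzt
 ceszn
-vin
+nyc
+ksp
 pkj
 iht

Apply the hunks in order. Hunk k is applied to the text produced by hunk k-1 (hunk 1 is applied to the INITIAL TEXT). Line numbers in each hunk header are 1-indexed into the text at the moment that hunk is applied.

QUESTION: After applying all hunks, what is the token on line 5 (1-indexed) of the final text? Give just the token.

Answer: nyc

Derivation:
Hunk 1: at line 3 remove [sogy] add [odsbb,mpd,pkj] -> 10 lines: dvjoj alllg kqzt odsbb mpd pkj iht solw yortd iiuw
Hunk 2: at line 2 remove [odsbb] add [ceszn,jcpfy] -> 11 lines: dvjoj alllg kqzt ceszn jcpfy mpd pkj iht solw yortd iiuw
Hunk 3: at line 4 remove [jcpfy,mpd] add [vin] -> 10 lines: dvjoj alllg kqzt ceszn vin pkj iht solw yortd iiuw
Hunk 4: at line 3 remove [vin] add [nyc,ksp] -> 11 lines: dvjoj alllg kqzt ceszn nyc ksp pkj iht solw yortd iiuw
Final line 5: nyc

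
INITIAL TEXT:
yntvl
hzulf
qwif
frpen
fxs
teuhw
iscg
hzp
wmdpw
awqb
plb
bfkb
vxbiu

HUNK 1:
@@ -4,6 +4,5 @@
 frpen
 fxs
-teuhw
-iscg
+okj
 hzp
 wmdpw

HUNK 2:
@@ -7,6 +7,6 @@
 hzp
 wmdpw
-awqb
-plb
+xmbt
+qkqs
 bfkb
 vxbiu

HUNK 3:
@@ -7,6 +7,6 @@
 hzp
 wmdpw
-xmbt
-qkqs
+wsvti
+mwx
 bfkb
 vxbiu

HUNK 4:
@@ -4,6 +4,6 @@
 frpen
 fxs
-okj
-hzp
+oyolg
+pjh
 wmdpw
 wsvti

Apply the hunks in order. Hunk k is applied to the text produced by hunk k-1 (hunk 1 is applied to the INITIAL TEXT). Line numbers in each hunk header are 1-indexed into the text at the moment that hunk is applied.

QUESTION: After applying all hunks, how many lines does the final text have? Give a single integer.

Answer: 12

Derivation:
Hunk 1: at line 4 remove [teuhw,iscg] add [okj] -> 12 lines: yntvl hzulf qwif frpen fxs okj hzp wmdpw awqb plb bfkb vxbiu
Hunk 2: at line 7 remove [awqb,plb] add [xmbt,qkqs] -> 12 lines: yntvl hzulf qwif frpen fxs okj hzp wmdpw xmbt qkqs bfkb vxbiu
Hunk 3: at line 7 remove [xmbt,qkqs] add [wsvti,mwx] -> 12 lines: yntvl hzulf qwif frpen fxs okj hzp wmdpw wsvti mwx bfkb vxbiu
Hunk 4: at line 4 remove [okj,hzp] add [oyolg,pjh] -> 12 lines: yntvl hzulf qwif frpen fxs oyolg pjh wmdpw wsvti mwx bfkb vxbiu
Final line count: 12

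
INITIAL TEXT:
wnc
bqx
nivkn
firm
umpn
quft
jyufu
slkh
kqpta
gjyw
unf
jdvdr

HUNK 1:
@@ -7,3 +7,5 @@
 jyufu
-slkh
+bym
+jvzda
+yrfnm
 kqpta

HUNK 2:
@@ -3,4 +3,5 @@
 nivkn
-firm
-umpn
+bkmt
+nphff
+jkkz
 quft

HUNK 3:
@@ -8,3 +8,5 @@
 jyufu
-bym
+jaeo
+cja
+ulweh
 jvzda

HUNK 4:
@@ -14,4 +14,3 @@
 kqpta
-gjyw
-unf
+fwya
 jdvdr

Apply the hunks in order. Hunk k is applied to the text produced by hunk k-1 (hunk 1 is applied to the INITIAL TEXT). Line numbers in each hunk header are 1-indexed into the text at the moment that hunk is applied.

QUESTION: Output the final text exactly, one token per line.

Hunk 1: at line 7 remove [slkh] add [bym,jvzda,yrfnm] -> 14 lines: wnc bqx nivkn firm umpn quft jyufu bym jvzda yrfnm kqpta gjyw unf jdvdr
Hunk 2: at line 3 remove [firm,umpn] add [bkmt,nphff,jkkz] -> 15 lines: wnc bqx nivkn bkmt nphff jkkz quft jyufu bym jvzda yrfnm kqpta gjyw unf jdvdr
Hunk 3: at line 8 remove [bym] add [jaeo,cja,ulweh] -> 17 lines: wnc bqx nivkn bkmt nphff jkkz quft jyufu jaeo cja ulweh jvzda yrfnm kqpta gjyw unf jdvdr
Hunk 4: at line 14 remove [gjyw,unf] add [fwya] -> 16 lines: wnc bqx nivkn bkmt nphff jkkz quft jyufu jaeo cja ulweh jvzda yrfnm kqpta fwya jdvdr

Answer: wnc
bqx
nivkn
bkmt
nphff
jkkz
quft
jyufu
jaeo
cja
ulweh
jvzda
yrfnm
kqpta
fwya
jdvdr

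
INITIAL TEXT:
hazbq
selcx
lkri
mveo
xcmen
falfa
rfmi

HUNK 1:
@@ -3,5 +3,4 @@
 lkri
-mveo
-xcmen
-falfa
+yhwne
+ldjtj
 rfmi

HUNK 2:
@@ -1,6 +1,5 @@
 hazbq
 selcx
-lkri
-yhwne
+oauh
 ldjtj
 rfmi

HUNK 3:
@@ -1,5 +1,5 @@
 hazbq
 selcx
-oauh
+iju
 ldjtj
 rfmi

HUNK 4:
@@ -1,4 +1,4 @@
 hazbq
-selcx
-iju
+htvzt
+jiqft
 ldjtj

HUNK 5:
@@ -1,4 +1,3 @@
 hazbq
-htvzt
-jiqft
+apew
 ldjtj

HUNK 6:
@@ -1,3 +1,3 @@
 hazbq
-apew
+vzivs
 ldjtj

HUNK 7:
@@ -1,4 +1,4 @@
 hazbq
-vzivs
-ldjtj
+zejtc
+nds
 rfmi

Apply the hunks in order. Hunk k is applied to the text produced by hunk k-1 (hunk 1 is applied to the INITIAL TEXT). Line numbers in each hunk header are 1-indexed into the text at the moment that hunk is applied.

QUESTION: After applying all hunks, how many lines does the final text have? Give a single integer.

Hunk 1: at line 3 remove [mveo,xcmen,falfa] add [yhwne,ldjtj] -> 6 lines: hazbq selcx lkri yhwne ldjtj rfmi
Hunk 2: at line 1 remove [lkri,yhwne] add [oauh] -> 5 lines: hazbq selcx oauh ldjtj rfmi
Hunk 3: at line 1 remove [oauh] add [iju] -> 5 lines: hazbq selcx iju ldjtj rfmi
Hunk 4: at line 1 remove [selcx,iju] add [htvzt,jiqft] -> 5 lines: hazbq htvzt jiqft ldjtj rfmi
Hunk 5: at line 1 remove [htvzt,jiqft] add [apew] -> 4 lines: hazbq apew ldjtj rfmi
Hunk 6: at line 1 remove [apew] add [vzivs] -> 4 lines: hazbq vzivs ldjtj rfmi
Hunk 7: at line 1 remove [vzivs,ldjtj] add [zejtc,nds] -> 4 lines: hazbq zejtc nds rfmi
Final line count: 4

Answer: 4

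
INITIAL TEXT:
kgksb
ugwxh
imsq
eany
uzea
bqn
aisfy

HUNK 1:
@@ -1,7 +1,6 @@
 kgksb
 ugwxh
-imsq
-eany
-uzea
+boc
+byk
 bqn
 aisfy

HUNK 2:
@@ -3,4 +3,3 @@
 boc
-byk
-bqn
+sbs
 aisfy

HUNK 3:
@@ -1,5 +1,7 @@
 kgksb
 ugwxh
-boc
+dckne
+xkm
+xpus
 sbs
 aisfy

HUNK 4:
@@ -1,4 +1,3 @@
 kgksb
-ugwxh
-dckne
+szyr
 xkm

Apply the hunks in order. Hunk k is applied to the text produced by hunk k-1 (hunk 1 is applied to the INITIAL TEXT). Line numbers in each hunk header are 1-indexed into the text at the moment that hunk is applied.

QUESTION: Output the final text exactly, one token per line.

Answer: kgksb
szyr
xkm
xpus
sbs
aisfy

Derivation:
Hunk 1: at line 1 remove [imsq,eany,uzea] add [boc,byk] -> 6 lines: kgksb ugwxh boc byk bqn aisfy
Hunk 2: at line 3 remove [byk,bqn] add [sbs] -> 5 lines: kgksb ugwxh boc sbs aisfy
Hunk 3: at line 1 remove [boc] add [dckne,xkm,xpus] -> 7 lines: kgksb ugwxh dckne xkm xpus sbs aisfy
Hunk 4: at line 1 remove [ugwxh,dckne] add [szyr] -> 6 lines: kgksb szyr xkm xpus sbs aisfy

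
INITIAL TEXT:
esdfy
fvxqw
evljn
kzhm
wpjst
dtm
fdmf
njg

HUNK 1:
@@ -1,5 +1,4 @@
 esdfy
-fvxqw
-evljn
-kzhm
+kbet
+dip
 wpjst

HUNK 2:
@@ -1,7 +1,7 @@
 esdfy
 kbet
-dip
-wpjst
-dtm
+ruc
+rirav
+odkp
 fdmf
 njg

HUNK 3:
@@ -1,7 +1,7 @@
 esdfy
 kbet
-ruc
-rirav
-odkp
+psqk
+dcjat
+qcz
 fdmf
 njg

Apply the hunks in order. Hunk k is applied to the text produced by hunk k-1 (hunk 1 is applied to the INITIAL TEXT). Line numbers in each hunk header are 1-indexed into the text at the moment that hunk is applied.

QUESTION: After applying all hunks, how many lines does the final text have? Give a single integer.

Answer: 7

Derivation:
Hunk 1: at line 1 remove [fvxqw,evljn,kzhm] add [kbet,dip] -> 7 lines: esdfy kbet dip wpjst dtm fdmf njg
Hunk 2: at line 1 remove [dip,wpjst,dtm] add [ruc,rirav,odkp] -> 7 lines: esdfy kbet ruc rirav odkp fdmf njg
Hunk 3: at line 1 remove [ruc,rirav,odkp] add [psqk,dcjat,qcz] -> 7 lines: esdfy kbet psqk dcjat qcz fdmf njg
Final line count: 7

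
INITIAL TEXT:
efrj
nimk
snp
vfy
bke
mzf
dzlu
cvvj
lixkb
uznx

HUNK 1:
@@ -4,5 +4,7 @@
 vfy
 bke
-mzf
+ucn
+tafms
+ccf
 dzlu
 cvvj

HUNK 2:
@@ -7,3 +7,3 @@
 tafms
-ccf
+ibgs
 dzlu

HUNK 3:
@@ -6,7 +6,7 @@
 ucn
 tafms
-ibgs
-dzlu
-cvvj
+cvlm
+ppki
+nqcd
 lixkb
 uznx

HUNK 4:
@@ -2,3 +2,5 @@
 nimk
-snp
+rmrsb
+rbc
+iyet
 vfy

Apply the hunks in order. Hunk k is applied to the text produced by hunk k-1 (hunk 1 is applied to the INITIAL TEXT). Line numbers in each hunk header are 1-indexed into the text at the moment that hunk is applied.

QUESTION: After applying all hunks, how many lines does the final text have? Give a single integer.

Hunk 1: at line 4 remove [mzf] add [ucn,tafms,ccf] -> 12 lines: efrj nimk snp vfy bke ucn tafms ccf dzlu cvvj lixkb uznx
Hunk 2: at line 7 remove [ccf] add [ibgs] -> 12 lines: efrj nimk snp vfy bke ucn tafms ibgs dzlu cvvj lixkb uznx
Hunk 3: at line 6 remove [ibgs,dzlu,cvvj] add [cvlm,ppki,nqcd] -> 12 lines: efrj nimk snp vfy bke ucn tafms cvlm ppki nqcd lixkb uznx
Hunk 4: at line 2 remove [snp] add [rmrsb,rbc,iyet] -> 14 lines: efrj nimk rmrsb rbc iyet vfy bke ucn tafms cvlm ppki nqcd lixkb uznx
Final line count: 14

Answer: 14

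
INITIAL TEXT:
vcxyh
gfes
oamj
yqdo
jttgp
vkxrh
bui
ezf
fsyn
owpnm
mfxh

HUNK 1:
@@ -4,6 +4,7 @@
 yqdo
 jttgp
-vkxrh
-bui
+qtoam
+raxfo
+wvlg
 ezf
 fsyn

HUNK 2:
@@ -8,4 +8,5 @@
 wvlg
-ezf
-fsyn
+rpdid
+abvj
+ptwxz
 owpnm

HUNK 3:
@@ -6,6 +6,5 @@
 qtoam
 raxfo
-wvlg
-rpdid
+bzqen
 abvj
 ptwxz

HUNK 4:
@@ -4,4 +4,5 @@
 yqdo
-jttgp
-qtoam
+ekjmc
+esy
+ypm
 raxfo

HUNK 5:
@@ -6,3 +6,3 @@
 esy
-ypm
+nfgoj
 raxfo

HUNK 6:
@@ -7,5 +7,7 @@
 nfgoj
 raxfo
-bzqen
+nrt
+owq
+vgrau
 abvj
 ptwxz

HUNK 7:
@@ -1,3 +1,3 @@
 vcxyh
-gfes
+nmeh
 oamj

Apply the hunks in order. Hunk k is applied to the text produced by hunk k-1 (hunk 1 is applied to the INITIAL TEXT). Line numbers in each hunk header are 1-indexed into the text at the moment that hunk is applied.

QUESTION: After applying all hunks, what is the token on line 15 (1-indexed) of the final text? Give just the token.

Hunk 1: at line 4 remove [vkxrh,bui] add [qtoam,raxfo,wvlg] -> 12 lines: vcxyh gfes oamj yqdo jttgp qtoam raxfo wvlg ezf fsyn owpnm mfxh
Hunk 2: at line 8 remove [ezf,fsyn] add [rpdid,abvj,ptwxz] -> 13 lines: vcxyh gfes oamj yqdo jttgp qtoam raxfo wvlg rpdid abvj ptwxz owpnm mfxh
Hunk 3: at line 6 remove [wvlg,rpdid] add [bzqen] -> 12 lines: vcxyh gfes oamj yqdo jttgp qtoam raxfo bzqen abvj ptwxz owpnm mfxh
Hunk 4: at line 4 remove [jttgp,qtoam] add [ekjmc,esy,ypm] -> 13 lines: vcxyh gfes oamj yqdo ekjmc esy ypm raxfo bzqen abvj ptwxz owpnm mfxh
Hunk 5: at line 6 remove [ypm] add [nfgoj] -> 13 lines: vcxyh gfes oamj yqdo ekjmc esy nfgoj raxfo bzqen abvj ptwxz owpnm mfxh
Hunk 6: at line 7 remove [bzqen] add [nrt,owq,vgrau] -> 15 lines: vcxyh gfes oamj yqdo ekjmc esy nfgoj raxfo nrt owq vgrau abvj ptwxz owpnm mfxh
Hunk 7: at line 1 remove [gfes] add [nmeh] -> 15 lines: vcxyh nmeh oamj yqdo ekjmc esy nfgoj raxfo nrt owq vgrau abvj ptwxz owpnm mfxh
Final line 15: mfxh

Answer: mfxh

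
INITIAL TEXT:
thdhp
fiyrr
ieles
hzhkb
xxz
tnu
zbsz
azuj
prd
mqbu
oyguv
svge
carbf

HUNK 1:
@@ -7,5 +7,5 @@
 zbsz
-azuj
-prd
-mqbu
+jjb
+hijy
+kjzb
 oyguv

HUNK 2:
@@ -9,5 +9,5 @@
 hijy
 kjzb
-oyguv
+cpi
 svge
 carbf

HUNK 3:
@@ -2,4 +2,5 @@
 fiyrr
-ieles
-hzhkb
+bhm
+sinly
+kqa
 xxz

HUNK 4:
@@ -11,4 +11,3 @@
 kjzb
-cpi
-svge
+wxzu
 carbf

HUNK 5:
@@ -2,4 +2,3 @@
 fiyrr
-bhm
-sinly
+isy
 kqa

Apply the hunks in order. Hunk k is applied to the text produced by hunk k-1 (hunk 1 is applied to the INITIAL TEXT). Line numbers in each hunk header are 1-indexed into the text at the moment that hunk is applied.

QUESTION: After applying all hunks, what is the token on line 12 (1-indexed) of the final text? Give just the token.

Hunk 1: at line 7 remove [azuj,prd,mqbu] add [jjb,hijy,kjzb] -> 13 lines: thdhp fiyrr ieles hzhkb xxz tnu zbsz jjb hijy kjzb oyguv svge carbf
Hunk 2: at line 9 remove [oyguv] add [cpi] -> 13 lines: thdhp fiyrr ieles hzhkb xxz tnu zbsz jjb hijy kjzb cpi svge carbf
Hunk 3: at line 2 remove [ieles,hzhkb] add [bhm,sinly,kqa] -> 14 lines: thdhp fiyrr bhm sinly kqa xxz tnu zbsz jjb hijy kjzb cpi svge carbf
Hunk 4: at line 11 remove [cpi,svge] add [wxzu] -> 13 lines: thdhp fiyrr bhm sinly kqa xxz tnu zbsz jjb hijy kjzb wxzu carbf
Hunk 5: at line 2 remove [bhm,sinly] add [isy] -> 12 lines: thdhp fiyrr isy kqa xxz tnu zbsz jjb hijy kjzb wxzu carbf
Final line 12: carbf

Answer: carbf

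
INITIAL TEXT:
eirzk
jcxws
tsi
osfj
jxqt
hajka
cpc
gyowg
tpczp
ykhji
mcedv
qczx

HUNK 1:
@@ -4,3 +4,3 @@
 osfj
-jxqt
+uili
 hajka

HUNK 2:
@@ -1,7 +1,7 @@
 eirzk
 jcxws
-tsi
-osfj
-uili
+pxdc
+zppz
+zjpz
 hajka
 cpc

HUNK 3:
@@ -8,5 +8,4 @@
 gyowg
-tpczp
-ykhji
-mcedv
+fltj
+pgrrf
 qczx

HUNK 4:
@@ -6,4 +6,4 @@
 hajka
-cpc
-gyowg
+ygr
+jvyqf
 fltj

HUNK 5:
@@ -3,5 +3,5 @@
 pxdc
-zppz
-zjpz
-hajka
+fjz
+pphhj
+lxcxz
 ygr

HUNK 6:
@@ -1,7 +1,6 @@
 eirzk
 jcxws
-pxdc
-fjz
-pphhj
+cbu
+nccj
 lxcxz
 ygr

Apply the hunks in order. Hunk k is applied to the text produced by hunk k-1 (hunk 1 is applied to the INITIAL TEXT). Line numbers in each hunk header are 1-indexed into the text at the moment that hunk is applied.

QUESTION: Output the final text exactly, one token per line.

Answer: eirzk
jcxws
cbu
nccj
lxcxz
ygr
jvyqf
fltj
pgrrf
qczx

Derivation:
Hunk 1: at line 4 remove [jxqt] add [uili] -> 12 lines: eirzk jcxws tsi osfj uili hajka cpc gyowg tpczp ykhji mcedv qczx
Hunk 2: at line 1 remove [tsi,osfj,uili] add [pxdc,zppz,zjpz] -> 12 lines: eirzk jcxws pxdc zppz zjpz hajka cpc gyowg tpczp ykhji mcedv qczx
Hunk 3: at line 8 remove [tpczp,ykhji,mcedv] add [fltj,pgrrf] -> 11 lines: eirzk jcxws pxdc zppz zjpz hajka cpc gyowg fltj pgrrf qczx
Hunk 4: at line 6 remove [cpc,gyowg] add [ygr,jvyqf] -> 11 lines: eirzk jcxws pxdc zppz zjpz hajka ygr jvyqf fltj pgrrf qczx
Hunk 5: at line 3 remove [zppz,zjpz,hajka] add [fjz,pphhj,lxcxz] -> 11 lines: eirzk jcxws pxdc fjz pphhj lxcxz ygr jvyqf fltj pgrrf qczx
Hunk 6: at line 1 remove [pxdc,fjz,pphhj] add [cbu,nccj] -> 10 lines: eirzk jcxws cbu nccj lxcxz ygr jvyqf fltj pgrrf qczx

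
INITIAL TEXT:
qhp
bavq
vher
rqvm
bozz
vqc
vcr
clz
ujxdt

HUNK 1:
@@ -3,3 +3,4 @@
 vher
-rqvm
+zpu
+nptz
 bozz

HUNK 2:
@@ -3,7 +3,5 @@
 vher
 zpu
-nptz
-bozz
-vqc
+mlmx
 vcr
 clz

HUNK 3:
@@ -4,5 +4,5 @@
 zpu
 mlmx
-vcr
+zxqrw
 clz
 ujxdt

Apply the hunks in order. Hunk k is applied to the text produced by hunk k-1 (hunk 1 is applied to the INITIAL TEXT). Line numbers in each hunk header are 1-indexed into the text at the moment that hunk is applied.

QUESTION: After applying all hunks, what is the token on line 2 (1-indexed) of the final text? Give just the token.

Answer: bavq

Derivation:
Hunk 1: at line 3 remove [rqvm] add [zpu,nptz] -> 10 lines: qhp bavq vher zpu nptz bozz vqc vcr clz ujxdt
Hunk 2: at line 3 remove [nptz,bozz,vqc] add [mlmx] -> 8 lines: qhp bavq vher zpu mlmx vcr clz ujxdt
Hunk 3: at line 4 remove [vcr] add [zxqrw] -> 8 lines: qhp bavq vher zpu mlmx zxqrw clz ujxdt
Final line 2: bavq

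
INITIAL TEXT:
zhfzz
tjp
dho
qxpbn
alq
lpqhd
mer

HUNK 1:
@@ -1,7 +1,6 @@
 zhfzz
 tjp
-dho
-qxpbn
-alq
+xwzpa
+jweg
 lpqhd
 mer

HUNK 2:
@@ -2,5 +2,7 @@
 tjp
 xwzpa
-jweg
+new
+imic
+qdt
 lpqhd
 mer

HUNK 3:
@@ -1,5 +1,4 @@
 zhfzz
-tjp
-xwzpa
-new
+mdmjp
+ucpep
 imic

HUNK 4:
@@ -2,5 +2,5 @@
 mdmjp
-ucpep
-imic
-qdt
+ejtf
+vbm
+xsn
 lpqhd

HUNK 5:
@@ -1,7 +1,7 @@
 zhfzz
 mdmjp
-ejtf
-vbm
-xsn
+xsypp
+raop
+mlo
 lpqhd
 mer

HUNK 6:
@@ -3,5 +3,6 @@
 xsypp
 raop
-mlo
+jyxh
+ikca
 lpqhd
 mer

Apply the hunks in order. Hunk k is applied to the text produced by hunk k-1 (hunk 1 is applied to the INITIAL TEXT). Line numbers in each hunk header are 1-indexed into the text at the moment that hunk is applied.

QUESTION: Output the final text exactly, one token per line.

Hunk 1: at line 1 remove [dho,qxpbn,alq] add [xwzpa,jweg] -> 6 lines: zhfzz tjp xwzpa jweg lpqhd mer
Hunk 2: at line 2 remove [jweg] add [new,imic,qdt] -> 8 lines: zhfzz tjp xwzpa new imic qdt lpqhd mer
Hunk 3: at line 1 remove [tjp,xwzpa,new] add [mdmjp,ucpep] -> 7 lines: zhfzz mdmjp ucpep imic qdt lpqhd mer
Hunk 4: at line 2 remove [ucpep,imic,qdt] add [ejtf,vbm,xsn] -> 7 lines: zhfzz mdmjp ejtf vbm xsn lpqhd mer
Hunk 5: at line 1 remove [ejtf,vbm,xsn] add [xsypp,raop,mlo] -> 7 lines: zhfzz mdmjp xsypp raop mlo lpqhd mer
Hunk 6: at line 3 remove [mlo] add [jyxh,ikca] -> 8 lines: zhfzz mdmjp xsypp raop jyxh ikca lpqhd mer

Answer: zhfzz
mdmjp
xsypp
raop
jyxh
ikca
lpqhd
mer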